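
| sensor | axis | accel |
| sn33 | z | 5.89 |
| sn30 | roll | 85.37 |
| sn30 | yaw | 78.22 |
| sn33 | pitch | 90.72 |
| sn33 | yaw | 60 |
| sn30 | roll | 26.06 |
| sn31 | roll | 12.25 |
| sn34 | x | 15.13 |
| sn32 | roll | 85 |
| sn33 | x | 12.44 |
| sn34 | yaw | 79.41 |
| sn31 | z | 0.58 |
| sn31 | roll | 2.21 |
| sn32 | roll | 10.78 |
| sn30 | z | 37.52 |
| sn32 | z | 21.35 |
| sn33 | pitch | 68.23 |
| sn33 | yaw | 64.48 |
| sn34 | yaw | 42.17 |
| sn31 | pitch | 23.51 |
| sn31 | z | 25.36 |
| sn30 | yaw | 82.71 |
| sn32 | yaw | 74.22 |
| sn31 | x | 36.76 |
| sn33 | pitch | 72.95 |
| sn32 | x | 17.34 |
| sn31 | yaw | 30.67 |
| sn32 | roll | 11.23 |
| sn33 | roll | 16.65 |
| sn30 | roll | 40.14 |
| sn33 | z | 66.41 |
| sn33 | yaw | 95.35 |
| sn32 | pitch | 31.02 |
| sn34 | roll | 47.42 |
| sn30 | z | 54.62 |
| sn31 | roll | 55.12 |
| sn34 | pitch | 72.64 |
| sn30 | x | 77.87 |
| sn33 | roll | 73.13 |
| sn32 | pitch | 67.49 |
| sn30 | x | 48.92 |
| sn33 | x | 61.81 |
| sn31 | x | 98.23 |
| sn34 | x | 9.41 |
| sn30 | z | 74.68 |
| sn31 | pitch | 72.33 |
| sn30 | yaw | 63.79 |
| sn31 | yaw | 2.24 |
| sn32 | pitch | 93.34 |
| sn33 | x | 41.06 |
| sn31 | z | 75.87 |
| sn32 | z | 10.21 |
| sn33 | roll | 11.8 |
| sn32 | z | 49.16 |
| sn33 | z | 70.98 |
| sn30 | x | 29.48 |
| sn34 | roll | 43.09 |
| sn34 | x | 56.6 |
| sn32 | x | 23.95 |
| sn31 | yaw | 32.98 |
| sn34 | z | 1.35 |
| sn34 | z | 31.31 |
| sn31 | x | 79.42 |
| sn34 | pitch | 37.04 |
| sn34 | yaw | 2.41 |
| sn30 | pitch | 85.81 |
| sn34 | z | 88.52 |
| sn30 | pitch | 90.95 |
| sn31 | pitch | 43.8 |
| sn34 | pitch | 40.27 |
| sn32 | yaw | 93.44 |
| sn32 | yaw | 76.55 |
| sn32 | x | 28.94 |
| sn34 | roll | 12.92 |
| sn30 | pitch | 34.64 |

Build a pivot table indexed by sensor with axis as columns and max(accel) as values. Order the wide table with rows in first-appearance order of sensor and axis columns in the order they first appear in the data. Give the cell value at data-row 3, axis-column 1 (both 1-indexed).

75.87

With rows in first-appearance order of sensor, row 3 is sensor=sn31. axis columns in first-appearance order: z, roll, yaw, pitch, x; column 1 is z.
Long rows with sensor=sn31, axis=z: max(0.58, 25.36, 75.87) = 75.87.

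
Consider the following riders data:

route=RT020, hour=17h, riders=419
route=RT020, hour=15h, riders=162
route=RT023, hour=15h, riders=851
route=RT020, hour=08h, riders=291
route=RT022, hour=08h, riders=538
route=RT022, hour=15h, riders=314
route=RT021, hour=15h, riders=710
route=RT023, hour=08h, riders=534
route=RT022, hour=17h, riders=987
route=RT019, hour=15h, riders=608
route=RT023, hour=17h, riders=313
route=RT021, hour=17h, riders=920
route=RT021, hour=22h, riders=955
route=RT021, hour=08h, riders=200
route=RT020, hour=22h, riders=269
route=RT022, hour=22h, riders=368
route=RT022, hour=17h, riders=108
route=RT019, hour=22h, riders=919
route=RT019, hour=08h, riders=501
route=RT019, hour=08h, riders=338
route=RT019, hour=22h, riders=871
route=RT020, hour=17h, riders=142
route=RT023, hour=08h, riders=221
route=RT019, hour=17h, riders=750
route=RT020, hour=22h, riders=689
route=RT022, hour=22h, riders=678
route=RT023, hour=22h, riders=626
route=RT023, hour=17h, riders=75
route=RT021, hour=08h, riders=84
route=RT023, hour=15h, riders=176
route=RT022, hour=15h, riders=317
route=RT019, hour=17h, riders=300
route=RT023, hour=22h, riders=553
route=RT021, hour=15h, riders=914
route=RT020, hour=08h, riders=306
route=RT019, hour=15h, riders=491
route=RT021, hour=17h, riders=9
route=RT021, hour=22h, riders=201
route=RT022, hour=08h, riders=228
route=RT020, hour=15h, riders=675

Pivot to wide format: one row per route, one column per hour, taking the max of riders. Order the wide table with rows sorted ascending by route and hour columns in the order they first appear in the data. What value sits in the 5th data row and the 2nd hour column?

With rows sorted ascending by route, row 5 is route=RT023. hour columns in first-appearance order: 17h, 15h, 08h, 22h; column 2 is 15h.
Long rows with route=RT023, hour=15h: max(851, 176) = 851.

851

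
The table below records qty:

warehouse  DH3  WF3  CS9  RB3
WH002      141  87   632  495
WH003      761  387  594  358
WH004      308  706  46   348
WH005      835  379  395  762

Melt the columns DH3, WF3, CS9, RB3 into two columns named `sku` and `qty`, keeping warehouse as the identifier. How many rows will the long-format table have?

4 warehouse values × 4 melted columns = 16 rows.

16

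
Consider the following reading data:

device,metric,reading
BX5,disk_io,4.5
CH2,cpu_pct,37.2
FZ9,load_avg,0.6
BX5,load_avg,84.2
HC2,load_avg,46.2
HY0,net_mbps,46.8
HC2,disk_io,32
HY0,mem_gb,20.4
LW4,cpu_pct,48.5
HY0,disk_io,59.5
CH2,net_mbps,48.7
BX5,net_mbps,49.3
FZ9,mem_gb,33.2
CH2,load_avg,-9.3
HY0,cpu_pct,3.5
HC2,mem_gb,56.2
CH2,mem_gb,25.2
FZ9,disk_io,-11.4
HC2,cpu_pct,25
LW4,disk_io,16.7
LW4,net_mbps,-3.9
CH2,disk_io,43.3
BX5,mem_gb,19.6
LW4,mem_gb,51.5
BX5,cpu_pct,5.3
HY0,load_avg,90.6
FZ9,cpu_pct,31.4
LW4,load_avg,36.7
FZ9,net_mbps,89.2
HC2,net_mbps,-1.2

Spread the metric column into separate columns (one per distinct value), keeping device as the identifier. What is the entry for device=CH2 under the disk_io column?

43.3

Wide layout: rows indexed by device, columns are the 5 distinct metric values (disk_io, cpu_pct, load_avg, net_mbps, mem_gb).
Cell (device=CH2, metric=disk_io) draws from the long row where device=CH2 and metric=disk_io, which has reading=43.3.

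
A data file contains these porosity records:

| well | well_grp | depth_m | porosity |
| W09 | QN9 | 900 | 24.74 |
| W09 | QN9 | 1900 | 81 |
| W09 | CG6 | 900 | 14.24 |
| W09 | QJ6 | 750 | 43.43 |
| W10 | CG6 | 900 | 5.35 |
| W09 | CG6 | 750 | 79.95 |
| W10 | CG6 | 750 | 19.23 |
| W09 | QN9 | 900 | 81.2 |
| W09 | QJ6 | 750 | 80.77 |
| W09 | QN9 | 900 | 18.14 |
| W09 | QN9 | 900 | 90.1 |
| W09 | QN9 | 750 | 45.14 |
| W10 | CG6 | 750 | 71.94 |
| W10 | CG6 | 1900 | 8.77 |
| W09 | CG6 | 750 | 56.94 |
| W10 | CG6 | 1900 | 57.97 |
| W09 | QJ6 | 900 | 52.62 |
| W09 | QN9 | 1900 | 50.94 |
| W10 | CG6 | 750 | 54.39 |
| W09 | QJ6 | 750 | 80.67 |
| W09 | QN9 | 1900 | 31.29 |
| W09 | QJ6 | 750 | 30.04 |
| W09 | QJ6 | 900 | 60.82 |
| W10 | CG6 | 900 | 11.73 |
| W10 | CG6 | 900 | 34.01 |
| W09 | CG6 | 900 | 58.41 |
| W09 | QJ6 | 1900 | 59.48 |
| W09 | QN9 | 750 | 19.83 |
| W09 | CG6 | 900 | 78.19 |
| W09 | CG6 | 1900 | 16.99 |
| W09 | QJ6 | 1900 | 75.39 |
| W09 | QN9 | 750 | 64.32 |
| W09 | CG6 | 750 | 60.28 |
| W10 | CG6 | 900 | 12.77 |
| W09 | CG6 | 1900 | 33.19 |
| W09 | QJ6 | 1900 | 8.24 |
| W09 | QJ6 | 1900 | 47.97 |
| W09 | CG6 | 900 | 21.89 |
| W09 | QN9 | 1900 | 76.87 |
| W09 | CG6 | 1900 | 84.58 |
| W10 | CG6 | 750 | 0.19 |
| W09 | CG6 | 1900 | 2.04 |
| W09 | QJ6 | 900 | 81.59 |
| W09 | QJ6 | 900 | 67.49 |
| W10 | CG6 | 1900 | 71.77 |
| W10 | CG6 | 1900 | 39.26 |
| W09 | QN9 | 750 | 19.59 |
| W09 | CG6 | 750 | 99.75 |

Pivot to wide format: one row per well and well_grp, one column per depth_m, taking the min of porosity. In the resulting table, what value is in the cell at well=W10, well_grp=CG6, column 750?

0.19

Rows with well=W10, well_grp=CG6 and depth_m=750: porosity values are 19.23, 71.94, 54.39, 0.19.
min(19.23, 71.94, 54.39, 0.19) = 0.19.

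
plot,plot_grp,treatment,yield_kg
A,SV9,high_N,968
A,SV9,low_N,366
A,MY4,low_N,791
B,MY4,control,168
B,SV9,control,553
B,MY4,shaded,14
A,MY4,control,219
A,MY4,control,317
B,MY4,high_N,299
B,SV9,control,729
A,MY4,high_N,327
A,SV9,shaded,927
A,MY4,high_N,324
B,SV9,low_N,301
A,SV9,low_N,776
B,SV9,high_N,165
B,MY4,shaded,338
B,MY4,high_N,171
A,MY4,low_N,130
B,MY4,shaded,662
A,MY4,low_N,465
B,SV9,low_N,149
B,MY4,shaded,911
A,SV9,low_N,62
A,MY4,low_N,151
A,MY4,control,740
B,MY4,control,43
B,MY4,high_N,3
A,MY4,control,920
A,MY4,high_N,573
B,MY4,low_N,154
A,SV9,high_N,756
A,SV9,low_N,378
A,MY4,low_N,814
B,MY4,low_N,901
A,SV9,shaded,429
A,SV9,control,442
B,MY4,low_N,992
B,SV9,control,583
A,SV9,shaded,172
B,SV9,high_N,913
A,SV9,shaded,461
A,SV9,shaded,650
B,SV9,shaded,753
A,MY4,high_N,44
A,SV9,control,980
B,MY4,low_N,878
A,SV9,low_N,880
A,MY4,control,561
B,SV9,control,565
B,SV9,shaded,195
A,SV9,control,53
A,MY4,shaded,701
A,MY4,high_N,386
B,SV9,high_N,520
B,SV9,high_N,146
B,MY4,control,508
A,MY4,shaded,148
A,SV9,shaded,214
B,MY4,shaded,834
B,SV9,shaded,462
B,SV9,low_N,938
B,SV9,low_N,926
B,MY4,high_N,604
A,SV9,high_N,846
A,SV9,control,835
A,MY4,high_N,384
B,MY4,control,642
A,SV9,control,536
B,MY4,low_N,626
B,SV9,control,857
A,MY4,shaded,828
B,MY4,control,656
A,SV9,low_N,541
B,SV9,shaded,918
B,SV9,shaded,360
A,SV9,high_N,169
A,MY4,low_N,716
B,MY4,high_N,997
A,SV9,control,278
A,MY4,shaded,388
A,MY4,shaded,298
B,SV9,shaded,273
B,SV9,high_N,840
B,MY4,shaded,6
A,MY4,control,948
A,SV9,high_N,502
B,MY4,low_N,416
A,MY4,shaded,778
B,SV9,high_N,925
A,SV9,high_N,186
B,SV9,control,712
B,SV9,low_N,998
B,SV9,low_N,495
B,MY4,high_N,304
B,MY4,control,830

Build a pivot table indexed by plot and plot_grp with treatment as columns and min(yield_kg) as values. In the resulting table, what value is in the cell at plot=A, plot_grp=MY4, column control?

Rows with plot=A, plot_grp=MY4 and treatment=control: yield_kg values are 219, 317, 740, 920, 561, 948.
min(219, 317, 740, 920, 561, 948) = 219.

219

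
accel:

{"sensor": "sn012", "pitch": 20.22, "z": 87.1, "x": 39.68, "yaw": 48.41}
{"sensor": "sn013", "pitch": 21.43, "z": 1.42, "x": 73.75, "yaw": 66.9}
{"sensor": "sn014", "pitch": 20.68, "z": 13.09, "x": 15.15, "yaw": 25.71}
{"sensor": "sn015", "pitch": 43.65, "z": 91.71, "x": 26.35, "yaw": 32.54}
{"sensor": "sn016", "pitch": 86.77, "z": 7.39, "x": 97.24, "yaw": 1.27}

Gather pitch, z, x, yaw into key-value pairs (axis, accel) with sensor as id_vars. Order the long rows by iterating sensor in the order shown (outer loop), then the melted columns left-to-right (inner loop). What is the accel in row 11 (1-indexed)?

15.15

20 rows total (5 × 4). Row 11: index ⌊(11-1)/4⌋ = 2 into sensor → sn014; (11-1) mod 4 = 2 into the melted columns → x.
So row 11 is (sn014, x, 15.15); accel = 15.15.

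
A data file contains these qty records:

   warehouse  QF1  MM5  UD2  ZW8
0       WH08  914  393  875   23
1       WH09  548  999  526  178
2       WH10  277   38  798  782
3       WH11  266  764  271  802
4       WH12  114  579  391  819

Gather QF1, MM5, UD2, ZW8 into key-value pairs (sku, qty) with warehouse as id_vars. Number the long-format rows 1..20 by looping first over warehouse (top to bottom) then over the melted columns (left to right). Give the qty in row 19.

20 rows total (5 × 4). Row 19: index ⌊(19-1)/4⌋ = 4 into warehouse → WH12; (19-1) mod 4 = 2 into the melted columns → UD2.
So row 19 is (WH12, UD2, 391); qty = 391.

391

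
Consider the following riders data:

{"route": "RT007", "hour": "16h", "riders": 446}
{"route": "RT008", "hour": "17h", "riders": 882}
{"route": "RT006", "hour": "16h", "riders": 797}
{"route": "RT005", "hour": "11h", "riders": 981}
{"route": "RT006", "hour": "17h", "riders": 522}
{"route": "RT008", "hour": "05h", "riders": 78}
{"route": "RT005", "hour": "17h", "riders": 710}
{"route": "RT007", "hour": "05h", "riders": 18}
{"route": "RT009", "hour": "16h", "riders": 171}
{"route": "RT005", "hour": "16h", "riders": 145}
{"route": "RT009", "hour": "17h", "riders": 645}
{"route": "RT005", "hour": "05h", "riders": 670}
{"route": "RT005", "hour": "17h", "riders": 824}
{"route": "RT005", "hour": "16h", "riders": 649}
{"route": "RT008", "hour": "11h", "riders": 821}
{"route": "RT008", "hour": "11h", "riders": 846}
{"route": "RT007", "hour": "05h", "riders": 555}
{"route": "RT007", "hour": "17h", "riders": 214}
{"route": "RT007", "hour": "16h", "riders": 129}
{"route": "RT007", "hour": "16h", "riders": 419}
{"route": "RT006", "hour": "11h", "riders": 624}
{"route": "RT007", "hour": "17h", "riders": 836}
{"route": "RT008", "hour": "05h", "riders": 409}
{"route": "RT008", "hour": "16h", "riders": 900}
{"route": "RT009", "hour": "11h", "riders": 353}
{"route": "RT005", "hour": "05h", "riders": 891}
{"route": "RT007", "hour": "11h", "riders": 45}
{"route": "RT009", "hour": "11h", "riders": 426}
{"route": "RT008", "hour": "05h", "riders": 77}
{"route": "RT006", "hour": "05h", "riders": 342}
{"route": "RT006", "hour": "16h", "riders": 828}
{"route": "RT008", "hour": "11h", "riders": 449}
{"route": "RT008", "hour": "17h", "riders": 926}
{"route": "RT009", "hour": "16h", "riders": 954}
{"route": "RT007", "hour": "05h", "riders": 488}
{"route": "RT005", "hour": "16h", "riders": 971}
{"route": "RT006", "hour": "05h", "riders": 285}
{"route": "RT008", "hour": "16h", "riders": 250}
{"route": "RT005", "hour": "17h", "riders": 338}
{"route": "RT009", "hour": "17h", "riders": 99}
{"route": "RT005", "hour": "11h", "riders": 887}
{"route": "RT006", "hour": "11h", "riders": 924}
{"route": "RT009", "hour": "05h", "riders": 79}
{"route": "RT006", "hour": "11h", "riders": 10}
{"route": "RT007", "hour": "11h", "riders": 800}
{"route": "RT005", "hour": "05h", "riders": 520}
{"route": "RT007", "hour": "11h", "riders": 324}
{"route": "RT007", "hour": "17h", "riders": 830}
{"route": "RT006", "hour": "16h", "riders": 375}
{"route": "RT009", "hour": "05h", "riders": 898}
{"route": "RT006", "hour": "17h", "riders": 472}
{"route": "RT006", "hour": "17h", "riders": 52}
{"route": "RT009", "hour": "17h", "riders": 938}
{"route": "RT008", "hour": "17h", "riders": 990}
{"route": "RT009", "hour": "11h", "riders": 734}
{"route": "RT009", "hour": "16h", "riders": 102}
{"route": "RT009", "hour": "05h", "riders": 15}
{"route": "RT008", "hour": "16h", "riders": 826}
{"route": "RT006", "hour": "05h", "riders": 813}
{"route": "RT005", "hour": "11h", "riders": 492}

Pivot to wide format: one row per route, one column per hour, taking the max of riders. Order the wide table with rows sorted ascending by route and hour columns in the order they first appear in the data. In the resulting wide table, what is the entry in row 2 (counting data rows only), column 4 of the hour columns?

813

With rows sorted ascending by route, row 2 is route=RT006. hour columns in first-appearance order: 16h, 17h, 11h, 05h; column 4 is 05h.
Long rows with route=RT006, hour=05h: max(342, 285, 813) = 813.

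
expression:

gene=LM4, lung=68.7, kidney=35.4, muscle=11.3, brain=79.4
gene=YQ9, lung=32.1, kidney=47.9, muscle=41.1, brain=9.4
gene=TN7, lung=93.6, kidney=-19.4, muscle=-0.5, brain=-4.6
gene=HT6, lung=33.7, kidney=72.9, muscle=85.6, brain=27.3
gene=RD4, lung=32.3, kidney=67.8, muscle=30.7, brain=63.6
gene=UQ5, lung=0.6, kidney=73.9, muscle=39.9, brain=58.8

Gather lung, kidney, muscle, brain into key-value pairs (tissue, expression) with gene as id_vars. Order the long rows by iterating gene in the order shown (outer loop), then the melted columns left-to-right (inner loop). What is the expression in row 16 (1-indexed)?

27.3

24 rows total (6 × 4). Row 16: index ⌊(16-1)/4⌋ = 3 into gene → HT6; (16-1) mod 4 = 3 into the melted columns → brain.
So row 16 is (HT6, brain, 27.3); expression = 27.3.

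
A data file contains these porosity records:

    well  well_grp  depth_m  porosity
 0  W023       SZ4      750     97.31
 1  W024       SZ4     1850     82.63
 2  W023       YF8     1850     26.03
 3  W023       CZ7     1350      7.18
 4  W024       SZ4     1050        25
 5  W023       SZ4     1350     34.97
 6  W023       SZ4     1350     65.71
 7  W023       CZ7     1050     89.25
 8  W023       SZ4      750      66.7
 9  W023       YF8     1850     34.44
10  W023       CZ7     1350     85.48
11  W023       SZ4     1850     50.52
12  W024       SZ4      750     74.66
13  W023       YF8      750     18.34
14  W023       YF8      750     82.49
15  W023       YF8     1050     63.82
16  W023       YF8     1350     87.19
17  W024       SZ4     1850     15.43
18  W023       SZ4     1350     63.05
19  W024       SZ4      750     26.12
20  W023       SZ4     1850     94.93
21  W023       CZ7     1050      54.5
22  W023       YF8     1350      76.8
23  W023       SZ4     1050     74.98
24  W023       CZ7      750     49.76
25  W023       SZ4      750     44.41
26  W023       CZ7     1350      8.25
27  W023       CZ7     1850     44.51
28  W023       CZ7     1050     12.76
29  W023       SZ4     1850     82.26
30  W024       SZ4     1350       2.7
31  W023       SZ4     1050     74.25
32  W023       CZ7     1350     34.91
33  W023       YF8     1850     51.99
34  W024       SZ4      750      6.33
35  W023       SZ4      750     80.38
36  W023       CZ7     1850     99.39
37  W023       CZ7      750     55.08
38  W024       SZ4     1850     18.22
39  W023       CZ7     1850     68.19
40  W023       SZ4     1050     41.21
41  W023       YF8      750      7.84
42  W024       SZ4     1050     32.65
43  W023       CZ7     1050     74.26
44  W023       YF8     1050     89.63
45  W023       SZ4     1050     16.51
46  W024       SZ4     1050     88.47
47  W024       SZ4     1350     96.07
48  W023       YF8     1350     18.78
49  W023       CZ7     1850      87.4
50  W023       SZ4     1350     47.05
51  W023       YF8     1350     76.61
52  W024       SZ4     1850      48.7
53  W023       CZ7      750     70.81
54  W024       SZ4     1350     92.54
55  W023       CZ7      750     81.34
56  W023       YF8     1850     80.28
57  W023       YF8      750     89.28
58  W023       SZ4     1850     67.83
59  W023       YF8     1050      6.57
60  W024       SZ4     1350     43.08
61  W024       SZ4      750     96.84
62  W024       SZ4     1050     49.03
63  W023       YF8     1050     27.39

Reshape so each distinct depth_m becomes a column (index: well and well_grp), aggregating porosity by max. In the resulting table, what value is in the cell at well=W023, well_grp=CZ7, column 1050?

Rows with well=W023, well_grp=CZ7 and depth_m=1050: porosity values are 89.25, 54.5, 12.76, 74.26.
max(89.25, 54.5, 12.76, 74.26) = 89.25.

89.25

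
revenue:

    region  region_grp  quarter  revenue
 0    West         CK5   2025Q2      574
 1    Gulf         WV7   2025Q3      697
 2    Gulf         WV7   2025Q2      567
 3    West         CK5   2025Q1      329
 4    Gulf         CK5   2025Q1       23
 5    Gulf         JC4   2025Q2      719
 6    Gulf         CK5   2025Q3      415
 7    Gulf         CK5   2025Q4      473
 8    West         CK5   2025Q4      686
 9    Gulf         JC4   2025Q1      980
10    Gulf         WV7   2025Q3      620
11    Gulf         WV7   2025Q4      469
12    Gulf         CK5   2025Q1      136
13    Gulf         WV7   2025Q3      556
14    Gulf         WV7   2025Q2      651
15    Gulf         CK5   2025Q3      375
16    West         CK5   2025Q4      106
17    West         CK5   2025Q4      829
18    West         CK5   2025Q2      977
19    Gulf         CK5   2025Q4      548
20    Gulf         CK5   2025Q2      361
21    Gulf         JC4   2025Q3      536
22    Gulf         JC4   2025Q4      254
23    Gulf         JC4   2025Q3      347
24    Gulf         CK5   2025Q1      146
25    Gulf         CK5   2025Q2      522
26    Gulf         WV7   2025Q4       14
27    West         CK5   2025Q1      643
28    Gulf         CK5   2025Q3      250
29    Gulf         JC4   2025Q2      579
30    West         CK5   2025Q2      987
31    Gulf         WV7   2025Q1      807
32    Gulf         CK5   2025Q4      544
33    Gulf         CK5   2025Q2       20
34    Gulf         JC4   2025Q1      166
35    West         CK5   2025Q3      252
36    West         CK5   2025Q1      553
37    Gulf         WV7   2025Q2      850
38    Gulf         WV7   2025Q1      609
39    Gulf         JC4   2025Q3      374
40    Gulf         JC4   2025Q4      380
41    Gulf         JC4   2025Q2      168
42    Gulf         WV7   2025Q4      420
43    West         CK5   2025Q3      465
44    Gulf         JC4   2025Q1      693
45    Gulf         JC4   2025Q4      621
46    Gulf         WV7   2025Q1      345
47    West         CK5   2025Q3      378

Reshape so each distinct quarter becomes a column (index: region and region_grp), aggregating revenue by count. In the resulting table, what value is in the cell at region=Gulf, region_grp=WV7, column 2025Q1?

Rows with region=Gulf, region_grp=WV7 and quarter=2025Q1: revenue values are 807, 609, 345.
3 rows match — count = 3.

3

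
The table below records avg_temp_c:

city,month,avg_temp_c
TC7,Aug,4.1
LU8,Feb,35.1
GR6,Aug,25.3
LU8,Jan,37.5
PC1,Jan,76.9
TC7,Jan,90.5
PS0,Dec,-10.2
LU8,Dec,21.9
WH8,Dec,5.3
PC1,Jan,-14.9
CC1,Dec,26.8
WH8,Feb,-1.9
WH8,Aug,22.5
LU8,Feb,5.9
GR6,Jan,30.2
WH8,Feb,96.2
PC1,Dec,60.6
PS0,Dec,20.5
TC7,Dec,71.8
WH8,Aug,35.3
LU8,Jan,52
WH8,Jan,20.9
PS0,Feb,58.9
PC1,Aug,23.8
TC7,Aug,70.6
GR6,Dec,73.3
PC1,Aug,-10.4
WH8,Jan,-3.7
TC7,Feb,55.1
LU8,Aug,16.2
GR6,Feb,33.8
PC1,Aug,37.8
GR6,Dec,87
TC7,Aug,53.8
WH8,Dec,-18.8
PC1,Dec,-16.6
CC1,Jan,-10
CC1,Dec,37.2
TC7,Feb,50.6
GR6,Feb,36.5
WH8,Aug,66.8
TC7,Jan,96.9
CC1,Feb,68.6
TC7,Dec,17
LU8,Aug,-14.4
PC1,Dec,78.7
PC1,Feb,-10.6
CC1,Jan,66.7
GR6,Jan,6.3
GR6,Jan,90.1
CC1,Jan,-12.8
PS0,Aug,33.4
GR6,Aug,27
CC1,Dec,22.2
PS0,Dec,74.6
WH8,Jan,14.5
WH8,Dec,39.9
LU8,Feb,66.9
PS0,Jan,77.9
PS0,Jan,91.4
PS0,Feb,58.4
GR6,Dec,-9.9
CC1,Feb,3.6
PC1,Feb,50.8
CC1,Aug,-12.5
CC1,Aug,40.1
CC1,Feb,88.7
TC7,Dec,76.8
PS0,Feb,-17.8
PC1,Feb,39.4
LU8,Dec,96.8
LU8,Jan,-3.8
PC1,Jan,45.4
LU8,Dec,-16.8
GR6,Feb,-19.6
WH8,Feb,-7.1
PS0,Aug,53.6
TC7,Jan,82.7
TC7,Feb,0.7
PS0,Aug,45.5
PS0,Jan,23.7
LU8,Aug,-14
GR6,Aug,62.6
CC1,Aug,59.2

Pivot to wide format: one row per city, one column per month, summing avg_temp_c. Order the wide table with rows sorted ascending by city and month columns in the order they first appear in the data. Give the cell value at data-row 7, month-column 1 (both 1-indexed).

With rows sorted ascending by city, row 7 is city=WH8. month columns in first-appearance order: Aug, Feb, Jan, Dec; column 1 is Aug.
Long rows with city=WH8, month=Aug: 22.5 + 35.3 + 66.8 = 124.6.

124.6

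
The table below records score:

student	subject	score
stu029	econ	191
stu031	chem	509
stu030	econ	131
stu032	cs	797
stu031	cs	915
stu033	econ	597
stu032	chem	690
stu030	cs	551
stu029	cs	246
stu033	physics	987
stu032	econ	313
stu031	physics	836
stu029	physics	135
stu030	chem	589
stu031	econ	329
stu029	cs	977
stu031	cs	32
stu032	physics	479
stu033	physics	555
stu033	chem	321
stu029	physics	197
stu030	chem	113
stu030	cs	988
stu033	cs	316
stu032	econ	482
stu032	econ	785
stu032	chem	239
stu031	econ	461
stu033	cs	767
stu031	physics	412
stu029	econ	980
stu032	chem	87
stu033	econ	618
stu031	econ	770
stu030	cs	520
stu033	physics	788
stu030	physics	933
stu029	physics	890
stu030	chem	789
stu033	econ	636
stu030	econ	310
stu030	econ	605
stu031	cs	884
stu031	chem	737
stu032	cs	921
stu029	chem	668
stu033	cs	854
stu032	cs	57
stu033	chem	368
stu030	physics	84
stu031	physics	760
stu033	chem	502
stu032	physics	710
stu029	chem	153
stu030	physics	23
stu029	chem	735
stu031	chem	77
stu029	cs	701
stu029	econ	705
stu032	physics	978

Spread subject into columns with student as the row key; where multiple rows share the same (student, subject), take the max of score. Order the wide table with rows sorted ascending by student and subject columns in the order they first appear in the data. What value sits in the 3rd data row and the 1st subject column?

770

With rows sorted ascending by student, row 3 is student=stu031. subject columns in first-appearance order: econ, chem, cs, physics; column 1 is econ.
Long rows with student=stu031, subject=econ: max(329, 461, 770) = 770.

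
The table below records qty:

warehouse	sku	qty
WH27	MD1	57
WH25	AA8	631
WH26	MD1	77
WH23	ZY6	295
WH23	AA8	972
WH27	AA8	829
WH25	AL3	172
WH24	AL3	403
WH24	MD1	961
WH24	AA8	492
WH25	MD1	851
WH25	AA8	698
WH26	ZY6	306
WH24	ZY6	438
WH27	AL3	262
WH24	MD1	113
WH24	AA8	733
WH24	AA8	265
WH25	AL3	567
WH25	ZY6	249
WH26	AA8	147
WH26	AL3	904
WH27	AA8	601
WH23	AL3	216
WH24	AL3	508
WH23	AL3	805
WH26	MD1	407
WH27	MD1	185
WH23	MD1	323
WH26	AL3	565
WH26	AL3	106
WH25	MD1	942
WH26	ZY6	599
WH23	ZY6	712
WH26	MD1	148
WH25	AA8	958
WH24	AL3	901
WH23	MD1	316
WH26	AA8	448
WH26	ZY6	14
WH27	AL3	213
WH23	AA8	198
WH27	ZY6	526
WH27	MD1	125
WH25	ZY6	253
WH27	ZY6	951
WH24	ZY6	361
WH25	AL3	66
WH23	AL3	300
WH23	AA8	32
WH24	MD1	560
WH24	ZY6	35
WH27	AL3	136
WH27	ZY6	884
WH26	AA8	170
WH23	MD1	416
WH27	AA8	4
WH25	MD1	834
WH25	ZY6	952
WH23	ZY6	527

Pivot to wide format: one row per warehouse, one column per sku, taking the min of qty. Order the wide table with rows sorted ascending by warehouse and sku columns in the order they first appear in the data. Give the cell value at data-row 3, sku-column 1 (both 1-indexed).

834

With rows sorted ascending by warehouse, row 3 is warehouse=WH25. sku columns in first-appearance order: MD1, AA8, ZY6, AL3; column 1 is MD1.
Long rows with warehouse=WH25, sku=MD1: min(851, 942, 834) = 834.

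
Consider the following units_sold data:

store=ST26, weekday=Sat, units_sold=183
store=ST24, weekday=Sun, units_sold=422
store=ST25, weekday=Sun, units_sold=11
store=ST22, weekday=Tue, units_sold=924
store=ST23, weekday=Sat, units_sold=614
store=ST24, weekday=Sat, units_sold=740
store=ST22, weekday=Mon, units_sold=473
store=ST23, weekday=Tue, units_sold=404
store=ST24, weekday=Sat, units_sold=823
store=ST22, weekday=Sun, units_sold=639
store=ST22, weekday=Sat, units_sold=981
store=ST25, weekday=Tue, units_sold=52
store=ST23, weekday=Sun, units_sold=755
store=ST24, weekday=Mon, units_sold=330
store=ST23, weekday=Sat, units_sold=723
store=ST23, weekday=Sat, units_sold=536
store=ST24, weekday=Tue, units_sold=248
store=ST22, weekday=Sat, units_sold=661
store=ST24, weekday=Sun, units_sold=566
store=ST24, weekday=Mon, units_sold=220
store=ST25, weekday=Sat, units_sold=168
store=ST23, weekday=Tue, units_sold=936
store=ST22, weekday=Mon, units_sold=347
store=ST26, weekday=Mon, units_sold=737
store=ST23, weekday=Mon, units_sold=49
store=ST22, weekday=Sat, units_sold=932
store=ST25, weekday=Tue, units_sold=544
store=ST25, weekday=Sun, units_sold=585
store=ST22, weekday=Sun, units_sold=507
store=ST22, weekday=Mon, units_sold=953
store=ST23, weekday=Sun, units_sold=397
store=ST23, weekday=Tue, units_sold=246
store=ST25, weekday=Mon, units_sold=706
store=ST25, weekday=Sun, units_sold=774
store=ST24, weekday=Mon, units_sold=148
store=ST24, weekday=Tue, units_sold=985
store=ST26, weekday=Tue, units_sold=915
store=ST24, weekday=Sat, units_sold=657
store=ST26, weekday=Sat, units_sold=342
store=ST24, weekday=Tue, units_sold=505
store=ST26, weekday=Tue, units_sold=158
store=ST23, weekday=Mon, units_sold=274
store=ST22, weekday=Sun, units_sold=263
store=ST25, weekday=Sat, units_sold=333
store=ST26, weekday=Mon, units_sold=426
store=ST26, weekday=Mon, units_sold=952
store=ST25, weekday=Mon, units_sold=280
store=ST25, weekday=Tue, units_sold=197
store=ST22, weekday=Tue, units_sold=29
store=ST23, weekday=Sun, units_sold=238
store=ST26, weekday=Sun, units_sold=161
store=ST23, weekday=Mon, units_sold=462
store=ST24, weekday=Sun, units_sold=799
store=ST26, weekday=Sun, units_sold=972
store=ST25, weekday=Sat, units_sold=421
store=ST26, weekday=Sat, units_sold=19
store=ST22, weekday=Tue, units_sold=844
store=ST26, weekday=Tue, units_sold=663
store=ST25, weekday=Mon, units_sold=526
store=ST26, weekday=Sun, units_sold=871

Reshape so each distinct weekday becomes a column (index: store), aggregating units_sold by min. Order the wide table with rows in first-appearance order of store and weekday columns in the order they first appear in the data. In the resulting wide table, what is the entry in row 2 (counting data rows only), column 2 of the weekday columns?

With rows in first-appearance order of store, row 2 is store=ST24. weekday columns in first-appearance order: Sat, Sun, Tue, Mon; column 2 is Sun.
Long rows with store=ST24, weekday=Sun: min(422, 566, 799) = 422.

422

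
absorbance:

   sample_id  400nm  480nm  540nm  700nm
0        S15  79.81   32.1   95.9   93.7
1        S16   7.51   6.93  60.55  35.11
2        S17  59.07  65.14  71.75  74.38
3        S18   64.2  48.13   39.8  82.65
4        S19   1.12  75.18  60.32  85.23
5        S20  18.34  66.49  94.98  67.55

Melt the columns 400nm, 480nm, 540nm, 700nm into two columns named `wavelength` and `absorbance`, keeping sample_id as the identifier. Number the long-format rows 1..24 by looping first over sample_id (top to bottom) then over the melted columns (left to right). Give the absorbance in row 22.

24 rows total (6 × 4). Row 22: index ⌊(22-1)/4⌋ = 5 into sample_id → S20; (22-1) mod 4 = 1 into the melted columns → 480nm.
So row 22 is (S20, 480nm, 66.49); absorbance = 66.49.

66.49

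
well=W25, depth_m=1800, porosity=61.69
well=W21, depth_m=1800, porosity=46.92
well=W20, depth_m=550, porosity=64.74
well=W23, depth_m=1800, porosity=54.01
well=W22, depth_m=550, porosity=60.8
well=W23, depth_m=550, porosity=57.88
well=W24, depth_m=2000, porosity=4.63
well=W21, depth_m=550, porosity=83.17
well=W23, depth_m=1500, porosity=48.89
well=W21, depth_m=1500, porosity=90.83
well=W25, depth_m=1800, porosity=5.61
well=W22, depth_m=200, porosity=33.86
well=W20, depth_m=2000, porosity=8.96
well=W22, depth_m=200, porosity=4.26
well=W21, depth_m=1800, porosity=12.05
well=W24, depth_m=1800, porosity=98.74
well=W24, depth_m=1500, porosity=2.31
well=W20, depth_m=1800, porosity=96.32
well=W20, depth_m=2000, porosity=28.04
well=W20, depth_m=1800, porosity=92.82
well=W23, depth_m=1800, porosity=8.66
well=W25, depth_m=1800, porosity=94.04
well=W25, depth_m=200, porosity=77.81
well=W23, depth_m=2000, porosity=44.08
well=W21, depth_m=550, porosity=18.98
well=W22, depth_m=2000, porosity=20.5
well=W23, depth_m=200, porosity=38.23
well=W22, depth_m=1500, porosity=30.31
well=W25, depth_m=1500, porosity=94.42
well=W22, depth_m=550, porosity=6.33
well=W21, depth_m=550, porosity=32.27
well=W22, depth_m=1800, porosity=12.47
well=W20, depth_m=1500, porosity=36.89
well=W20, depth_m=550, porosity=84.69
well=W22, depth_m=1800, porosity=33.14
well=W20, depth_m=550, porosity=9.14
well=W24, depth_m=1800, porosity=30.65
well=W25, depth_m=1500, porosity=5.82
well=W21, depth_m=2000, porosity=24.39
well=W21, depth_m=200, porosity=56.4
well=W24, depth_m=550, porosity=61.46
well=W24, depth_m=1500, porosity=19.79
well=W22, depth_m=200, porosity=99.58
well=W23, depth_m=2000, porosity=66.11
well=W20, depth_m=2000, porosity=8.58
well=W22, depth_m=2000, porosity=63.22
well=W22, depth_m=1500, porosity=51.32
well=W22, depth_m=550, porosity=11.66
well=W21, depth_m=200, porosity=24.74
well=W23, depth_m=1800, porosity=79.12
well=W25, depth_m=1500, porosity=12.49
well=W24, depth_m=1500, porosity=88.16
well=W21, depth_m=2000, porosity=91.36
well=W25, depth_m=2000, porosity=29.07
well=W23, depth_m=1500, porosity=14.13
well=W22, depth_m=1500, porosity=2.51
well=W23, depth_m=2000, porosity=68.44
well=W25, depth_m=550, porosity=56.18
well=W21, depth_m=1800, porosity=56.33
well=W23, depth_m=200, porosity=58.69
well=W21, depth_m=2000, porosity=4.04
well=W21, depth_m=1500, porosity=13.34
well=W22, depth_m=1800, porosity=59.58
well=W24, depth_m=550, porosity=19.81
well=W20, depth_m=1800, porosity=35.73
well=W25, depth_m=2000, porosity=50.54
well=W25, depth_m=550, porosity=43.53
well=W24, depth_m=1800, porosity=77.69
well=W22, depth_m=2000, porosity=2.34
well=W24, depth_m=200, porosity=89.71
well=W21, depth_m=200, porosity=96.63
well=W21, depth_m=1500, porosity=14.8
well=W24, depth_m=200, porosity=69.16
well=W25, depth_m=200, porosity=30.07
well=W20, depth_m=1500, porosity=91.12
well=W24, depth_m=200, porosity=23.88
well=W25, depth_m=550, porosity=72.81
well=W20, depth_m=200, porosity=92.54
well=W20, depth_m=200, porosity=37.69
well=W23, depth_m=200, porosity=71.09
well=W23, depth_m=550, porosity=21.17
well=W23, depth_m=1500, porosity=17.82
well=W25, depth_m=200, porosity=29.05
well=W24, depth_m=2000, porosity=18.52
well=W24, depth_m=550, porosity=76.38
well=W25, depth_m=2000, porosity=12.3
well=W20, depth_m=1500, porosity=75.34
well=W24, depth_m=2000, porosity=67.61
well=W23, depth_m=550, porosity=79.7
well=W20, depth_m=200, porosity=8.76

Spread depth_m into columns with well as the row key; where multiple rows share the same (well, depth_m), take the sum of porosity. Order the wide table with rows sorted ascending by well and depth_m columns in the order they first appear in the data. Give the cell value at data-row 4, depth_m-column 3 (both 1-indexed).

With rows sorted ascending by well, row 4 is well=W23. depth_m columns in first-appearance order: 1800, 550, 2000, 1500, 200; column 3 is 2000.
Long rows with well=W23, depth_m=2000: 44.08 + 66.11 + 68.44 = 178.63.

178.63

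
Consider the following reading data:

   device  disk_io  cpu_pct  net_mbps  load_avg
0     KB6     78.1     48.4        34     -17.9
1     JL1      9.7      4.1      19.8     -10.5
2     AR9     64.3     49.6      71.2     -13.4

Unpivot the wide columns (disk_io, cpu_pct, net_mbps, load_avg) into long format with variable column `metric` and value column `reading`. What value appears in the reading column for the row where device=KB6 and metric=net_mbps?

34

Unpivoting turns each (device, wide-column) pair into one long row.
The wide cell at row KB6, column net_mbps holds 34, so the long row (KB6, net_mbps) has reading=34.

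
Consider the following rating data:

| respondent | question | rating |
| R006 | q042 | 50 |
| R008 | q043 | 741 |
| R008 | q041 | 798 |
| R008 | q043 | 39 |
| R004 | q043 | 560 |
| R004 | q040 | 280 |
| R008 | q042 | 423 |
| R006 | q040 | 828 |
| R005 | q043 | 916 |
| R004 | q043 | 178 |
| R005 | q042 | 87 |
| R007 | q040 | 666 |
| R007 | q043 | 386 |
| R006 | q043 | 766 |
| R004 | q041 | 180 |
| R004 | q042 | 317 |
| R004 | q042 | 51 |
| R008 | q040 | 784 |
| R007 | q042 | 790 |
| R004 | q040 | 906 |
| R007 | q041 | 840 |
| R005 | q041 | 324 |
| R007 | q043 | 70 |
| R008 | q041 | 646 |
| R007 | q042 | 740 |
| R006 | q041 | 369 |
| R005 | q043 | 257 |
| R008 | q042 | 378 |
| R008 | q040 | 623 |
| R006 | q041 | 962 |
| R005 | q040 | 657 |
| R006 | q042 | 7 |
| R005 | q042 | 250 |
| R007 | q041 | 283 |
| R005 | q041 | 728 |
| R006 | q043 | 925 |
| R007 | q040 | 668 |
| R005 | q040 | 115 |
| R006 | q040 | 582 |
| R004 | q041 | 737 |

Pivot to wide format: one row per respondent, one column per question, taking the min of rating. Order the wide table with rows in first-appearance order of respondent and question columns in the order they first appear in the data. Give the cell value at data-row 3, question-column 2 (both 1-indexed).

With rows in first-appearance order of respondent, row 3 is respondent=R004. question columns in first-appearance order: q042, q043, q041, q040; column 2 is q043.
Long rows with respondent=R004, question=q043: min(560, 178) = 178.

178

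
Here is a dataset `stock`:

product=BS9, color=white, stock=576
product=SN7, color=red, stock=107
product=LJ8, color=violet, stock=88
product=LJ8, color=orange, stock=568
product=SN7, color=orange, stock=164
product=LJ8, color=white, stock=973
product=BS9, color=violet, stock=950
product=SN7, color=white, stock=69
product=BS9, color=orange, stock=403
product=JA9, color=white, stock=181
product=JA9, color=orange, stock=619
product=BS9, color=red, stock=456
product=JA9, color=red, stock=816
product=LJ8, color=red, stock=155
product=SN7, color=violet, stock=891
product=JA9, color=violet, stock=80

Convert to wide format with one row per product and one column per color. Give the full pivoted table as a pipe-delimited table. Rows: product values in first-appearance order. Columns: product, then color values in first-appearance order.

Columns: product plus the 4 distinct color values (white, red, violet, orange).
For example, row BS9 column white takes stock=576 from the long row (BS9, white).

| product | white | red | violet | orange |
| BS9 | 576 | 456 | 950 | 403 |
| SN7 | 69 | 107 | 891 | 164 |
| LJ8 | 973 | 155 | 88 | 568 |
| JA9 | 181 | 816 | 80 | 619 |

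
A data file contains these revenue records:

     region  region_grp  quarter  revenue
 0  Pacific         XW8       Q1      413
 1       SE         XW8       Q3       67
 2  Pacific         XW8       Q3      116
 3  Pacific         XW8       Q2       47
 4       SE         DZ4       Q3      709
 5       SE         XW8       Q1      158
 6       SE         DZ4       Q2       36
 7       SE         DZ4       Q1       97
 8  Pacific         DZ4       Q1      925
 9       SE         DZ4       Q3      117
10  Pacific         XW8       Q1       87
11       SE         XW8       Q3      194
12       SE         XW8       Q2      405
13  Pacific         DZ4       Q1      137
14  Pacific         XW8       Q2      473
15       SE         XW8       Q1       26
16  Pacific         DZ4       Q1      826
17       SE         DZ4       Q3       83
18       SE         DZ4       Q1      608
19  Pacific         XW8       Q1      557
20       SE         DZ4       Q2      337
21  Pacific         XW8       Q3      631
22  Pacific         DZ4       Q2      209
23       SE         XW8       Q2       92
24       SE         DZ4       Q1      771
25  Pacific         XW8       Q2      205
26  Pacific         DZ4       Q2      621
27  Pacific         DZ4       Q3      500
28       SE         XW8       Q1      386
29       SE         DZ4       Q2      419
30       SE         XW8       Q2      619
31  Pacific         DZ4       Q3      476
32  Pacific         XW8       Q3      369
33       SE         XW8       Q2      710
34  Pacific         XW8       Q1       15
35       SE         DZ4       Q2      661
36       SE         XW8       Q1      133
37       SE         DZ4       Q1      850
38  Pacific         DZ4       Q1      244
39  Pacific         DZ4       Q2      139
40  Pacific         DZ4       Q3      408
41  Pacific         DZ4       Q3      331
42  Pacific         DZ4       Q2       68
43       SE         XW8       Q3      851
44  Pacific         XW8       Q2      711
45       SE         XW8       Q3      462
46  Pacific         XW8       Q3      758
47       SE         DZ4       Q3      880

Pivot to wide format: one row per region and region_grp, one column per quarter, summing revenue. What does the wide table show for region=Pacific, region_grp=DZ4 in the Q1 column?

Rows with region=Pacific, region_grp=DZ4 and quarter=Q1: revenue values are 925, 137, 826, 244.
925 + 137 + 826 + 244 = 2132.

2132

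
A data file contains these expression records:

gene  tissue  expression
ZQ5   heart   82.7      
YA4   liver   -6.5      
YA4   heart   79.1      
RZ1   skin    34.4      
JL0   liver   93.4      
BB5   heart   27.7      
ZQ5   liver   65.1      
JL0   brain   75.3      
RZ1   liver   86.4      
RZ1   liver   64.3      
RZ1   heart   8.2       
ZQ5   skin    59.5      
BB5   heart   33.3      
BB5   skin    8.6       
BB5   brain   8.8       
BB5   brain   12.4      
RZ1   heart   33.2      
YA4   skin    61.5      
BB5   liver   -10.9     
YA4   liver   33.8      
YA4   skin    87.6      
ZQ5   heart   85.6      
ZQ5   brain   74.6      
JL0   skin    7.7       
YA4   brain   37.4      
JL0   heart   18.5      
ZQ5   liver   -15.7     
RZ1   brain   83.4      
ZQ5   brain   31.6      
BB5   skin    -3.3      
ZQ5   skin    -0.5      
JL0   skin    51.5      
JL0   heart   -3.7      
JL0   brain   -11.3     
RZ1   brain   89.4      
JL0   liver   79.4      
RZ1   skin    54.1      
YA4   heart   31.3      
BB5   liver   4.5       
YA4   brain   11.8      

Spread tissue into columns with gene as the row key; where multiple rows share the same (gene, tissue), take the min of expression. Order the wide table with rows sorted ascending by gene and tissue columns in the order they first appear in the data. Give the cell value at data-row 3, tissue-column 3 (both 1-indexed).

34.4

With rows sorted ascending by gene, row 3 is gene=RZ1. tissue columns in first-appearance order: heart, liver, skin, brain; column 3 is skin.
Long rows with gene=RZ1, tissue=skin: min(34.4, 54.1) = 34.4.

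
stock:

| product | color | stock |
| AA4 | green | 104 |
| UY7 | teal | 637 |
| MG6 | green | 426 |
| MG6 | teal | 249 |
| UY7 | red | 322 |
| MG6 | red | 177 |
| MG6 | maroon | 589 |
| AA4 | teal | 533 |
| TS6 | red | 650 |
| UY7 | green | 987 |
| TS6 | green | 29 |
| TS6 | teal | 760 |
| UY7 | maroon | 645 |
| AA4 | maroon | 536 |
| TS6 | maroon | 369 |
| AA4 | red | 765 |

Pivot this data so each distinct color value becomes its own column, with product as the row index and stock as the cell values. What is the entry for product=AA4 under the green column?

Wide layout: rows indexed by product, columns are the 4 distinct color values (green, teal, red, maroon).
Cell (product=AA4, color=green) draws from the long row where product=AA4 and color=green, which has stock=104.

104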